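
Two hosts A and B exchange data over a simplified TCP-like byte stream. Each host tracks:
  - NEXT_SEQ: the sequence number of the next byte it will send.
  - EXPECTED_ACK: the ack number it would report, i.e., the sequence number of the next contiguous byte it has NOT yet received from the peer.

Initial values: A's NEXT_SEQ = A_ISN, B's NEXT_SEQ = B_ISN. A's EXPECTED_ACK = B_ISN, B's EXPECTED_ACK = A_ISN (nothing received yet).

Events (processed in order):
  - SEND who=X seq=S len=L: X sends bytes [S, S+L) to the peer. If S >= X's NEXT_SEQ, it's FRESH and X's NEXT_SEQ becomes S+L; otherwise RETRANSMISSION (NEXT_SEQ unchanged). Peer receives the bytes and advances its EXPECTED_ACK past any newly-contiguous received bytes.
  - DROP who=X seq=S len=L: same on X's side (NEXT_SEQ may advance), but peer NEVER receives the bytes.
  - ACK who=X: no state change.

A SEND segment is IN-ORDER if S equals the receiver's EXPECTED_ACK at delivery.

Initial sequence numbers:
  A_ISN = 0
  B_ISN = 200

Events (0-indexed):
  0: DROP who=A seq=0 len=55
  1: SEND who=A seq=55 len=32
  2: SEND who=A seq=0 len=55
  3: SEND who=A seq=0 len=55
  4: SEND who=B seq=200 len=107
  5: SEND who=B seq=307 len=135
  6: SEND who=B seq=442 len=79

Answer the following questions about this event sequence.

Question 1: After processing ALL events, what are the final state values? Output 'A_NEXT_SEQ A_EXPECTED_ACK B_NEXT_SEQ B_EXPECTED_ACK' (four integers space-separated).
After event 0: A_seq=55 A_ack=200 B_seq=200 B_ack=0
After event 1: A_seq=87 A_ack=200 B_seq=200 B_ack=0
After event 2: A_seq=87 A_ack=200 B_seq=200 B_ack=87
After event 3: A_seq=87 A_ack=200 B_seq=200 B_ack=87
After event 4: A_seq=87 A_ack=307 B_seq=307 B_ack=87
After event 5: A_seq=87 A_ack=442 B_seq=442 B_ack=87
After event 6: A_seq=87 A_ack=521 B_seq=521 B_ack=87

Answer: 87 521 521 87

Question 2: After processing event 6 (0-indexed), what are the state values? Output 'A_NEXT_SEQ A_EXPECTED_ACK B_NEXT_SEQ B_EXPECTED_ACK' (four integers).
After event 0: A_seq=55 A_ack=200 B_seq=200 B_ack=0
After event 1: A_seq=87 A_ack=200 B_seq=200 B_ack=0
After event 2: A_seq=87 A_ack=200 B_seq=200 B_ack=87
After event 3: A_seq=87 A_ack=200 B_seq=200 B_ack=87
After event 4: A_seq=87 A_ack=307 B_seq=307 B_ack=87
After event 5: A_seq=87 A_ack=442 B_seq=442 B_ack=87
After event 6: A_seq=87 A_ack=521 B_seq=521 B_ack=87

87 521 521 87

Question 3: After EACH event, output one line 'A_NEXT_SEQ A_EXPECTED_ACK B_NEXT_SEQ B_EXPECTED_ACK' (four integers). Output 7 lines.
55 200 200 0
87 200 200 0
87 200 200 87
87 200 200 87
87 307 307 87
87 442 442 87
87 521 521 87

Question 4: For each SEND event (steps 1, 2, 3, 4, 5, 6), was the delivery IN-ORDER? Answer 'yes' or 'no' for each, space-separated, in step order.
Answer: no yes no yes yes yes

Derivation:
Step 1: SEND seq=55 -> out-of-order
Step 2: SEND seq=0 -> in-order
Step 3: SEND seq=0 -> out-of-order
Step 4: SEND seq=200 -> in-order
Step 5: SEND seq=307 -> in-order
Step 6: SEND seq=442 -> in-order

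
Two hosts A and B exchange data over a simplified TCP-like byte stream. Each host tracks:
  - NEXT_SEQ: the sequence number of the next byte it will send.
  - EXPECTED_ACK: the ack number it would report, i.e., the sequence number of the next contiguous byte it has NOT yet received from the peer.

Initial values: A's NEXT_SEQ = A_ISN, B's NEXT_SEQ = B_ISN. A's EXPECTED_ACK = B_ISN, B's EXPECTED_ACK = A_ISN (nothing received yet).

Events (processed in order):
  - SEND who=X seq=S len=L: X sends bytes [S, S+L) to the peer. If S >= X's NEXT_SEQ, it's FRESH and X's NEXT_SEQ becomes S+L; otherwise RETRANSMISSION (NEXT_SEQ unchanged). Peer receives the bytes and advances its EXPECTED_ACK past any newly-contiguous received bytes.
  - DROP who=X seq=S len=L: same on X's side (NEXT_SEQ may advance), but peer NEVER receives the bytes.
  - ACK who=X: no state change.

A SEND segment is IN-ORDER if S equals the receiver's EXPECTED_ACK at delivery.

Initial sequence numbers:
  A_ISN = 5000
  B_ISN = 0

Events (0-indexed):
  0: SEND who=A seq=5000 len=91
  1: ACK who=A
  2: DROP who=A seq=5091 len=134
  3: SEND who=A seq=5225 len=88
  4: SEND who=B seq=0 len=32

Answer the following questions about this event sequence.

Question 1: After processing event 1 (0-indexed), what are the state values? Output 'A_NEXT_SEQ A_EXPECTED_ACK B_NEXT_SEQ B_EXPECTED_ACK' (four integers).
After event 0: A_seq=5091 A_ack=0 B_seq=0 B_ack=5091
After event 1: A_seq=5091 A_ack=0 B_seq=0 B_ack=5091

5091 0 0 5091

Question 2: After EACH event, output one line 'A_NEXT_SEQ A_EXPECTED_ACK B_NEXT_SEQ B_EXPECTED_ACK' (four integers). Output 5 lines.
5091 0 0 5091
5091 0 0 5091
5225 0 0 5091
5313 0 0 5091
5313 32 32 5091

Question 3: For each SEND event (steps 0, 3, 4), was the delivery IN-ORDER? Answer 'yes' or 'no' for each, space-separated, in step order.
Answer: yes no yes

Derivation:
Step 0: SEND seq=5000 -> in-order
Step 3: SEND seq=5225 -> out-of-order
Step 4: SEND seq=0 -> in-order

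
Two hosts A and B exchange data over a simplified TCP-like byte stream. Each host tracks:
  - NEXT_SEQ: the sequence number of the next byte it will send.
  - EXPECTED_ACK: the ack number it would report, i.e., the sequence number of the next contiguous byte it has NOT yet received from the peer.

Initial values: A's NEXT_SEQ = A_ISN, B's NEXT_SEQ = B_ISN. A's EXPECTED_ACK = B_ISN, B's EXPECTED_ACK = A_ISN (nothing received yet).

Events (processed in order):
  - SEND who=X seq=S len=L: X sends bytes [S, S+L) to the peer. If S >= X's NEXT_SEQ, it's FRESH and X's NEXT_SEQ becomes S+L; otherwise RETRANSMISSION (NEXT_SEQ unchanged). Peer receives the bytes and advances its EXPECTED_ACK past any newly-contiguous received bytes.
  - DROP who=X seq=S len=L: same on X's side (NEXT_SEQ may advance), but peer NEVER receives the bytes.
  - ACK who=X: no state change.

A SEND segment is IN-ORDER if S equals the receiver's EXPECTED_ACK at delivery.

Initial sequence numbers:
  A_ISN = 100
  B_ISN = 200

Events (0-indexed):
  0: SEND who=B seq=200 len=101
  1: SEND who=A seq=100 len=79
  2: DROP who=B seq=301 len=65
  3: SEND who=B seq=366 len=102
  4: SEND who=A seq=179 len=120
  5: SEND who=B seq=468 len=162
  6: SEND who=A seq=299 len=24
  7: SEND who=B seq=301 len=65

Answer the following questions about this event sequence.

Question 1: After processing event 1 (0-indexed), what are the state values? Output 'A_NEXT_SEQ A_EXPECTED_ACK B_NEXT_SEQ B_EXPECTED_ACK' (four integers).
After event 0: A_seq=100 A_ack=301 B_seq=301 B_ack=100
After event 1: A_seq=179 A_ack=301 B_seq=301 B_ack=179

179 301 301 179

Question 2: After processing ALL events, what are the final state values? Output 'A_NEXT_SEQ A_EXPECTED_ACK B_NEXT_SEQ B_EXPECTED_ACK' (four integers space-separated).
Answer: 323 630 630 323

Derivation:
After event 0: A_seq=100 A_ack=301 B_seq=301 B_ack=100
After event 1: A_seq=179 A_ack=301 B_seq=301 B_ack=179
After event 2: A_seq=179 A_ack=301 B_seq=366 B_ack=179
After event 3: A_seq=179 A_ack=301 B_seq=468 B_ack=179
After event 4: A_seq=299 A_ack=301 B_seq=468 B_ack=299
After event 5: A_seq=299 A_ack=301 B_seq=630 B_ack=299
After event 6: A_seq=323 A_ack=301 B_seq=630 B_ack=323
After event 7: A_seq=323 A_ack=630 B_seq=630 B_ack=323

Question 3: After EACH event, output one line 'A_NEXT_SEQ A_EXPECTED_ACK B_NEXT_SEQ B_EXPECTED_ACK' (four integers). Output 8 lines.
100 301 301 100
179 301 301 179
179 301 366 179
179 301 468 179
299 301 468 299
299 301 630 299
323 301 630 323
323 630 630 323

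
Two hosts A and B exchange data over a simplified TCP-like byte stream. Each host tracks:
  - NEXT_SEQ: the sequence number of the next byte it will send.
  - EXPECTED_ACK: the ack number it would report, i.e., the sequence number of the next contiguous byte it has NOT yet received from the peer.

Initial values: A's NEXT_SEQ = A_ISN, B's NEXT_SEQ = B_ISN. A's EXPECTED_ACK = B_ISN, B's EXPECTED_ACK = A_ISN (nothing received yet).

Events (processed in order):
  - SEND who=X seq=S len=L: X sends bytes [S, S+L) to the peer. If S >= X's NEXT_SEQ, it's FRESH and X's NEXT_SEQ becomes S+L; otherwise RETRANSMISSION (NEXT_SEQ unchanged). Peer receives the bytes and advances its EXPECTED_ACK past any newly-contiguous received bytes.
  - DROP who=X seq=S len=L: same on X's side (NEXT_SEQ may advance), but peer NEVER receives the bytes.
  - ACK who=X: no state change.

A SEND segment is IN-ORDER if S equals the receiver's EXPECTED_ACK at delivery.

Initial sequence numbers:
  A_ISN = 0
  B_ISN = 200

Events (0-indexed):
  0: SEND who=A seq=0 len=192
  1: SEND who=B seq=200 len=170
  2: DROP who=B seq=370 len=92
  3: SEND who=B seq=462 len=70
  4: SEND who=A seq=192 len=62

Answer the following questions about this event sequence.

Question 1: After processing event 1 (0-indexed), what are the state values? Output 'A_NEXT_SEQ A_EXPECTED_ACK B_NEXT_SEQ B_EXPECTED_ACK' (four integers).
After event 0: A_seq=192 A_ack=200 B_seq=200 B_ack=192
After event 1: A_seq=192 A_ack=370 B_seq=370 B_ack=192

192 370 370 192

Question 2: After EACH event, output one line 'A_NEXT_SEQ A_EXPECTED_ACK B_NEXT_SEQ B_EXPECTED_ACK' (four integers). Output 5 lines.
192 200 200 192
192 370 370 192
192 370 462 192
192 370 532 192
254 370 532 254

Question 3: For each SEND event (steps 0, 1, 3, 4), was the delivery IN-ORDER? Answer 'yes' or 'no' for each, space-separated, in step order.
Answer: yes yes no yes

Derivation:
Step 0: SEND seq=0 -> in-order
Step 1: SEND seq=200 -> in-order
Step 3: SEND seq=462 -> out-of-order
Step 4: SEND seq=192 -> in-order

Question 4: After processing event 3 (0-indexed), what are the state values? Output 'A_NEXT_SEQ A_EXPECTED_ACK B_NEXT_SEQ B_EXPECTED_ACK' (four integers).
After event 0: A_seq=192 A_ack=200 B_seq=200 B_ack=192
After event 1: A_seq=192 A_ack=370 B_seq=370 B_ack=192
After event 2: A_seq=192 A_ack=370 B_seq=462 B_ack=192
After event 3: A_seq=192 A_ack=370 B_seq=532 B_ack=192

192 370 532 192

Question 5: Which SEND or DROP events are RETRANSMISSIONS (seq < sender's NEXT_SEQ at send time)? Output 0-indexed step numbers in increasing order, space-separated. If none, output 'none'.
Step 0: SEND seq=0 -> fresh
Step 1: SEND seq=200 -> fresh
Step 2: DROP seq=370 -> fresh
Step 3: SEND seq=462 -> fresh
Step 4: SEND seq=192 -> fresh

Answer: none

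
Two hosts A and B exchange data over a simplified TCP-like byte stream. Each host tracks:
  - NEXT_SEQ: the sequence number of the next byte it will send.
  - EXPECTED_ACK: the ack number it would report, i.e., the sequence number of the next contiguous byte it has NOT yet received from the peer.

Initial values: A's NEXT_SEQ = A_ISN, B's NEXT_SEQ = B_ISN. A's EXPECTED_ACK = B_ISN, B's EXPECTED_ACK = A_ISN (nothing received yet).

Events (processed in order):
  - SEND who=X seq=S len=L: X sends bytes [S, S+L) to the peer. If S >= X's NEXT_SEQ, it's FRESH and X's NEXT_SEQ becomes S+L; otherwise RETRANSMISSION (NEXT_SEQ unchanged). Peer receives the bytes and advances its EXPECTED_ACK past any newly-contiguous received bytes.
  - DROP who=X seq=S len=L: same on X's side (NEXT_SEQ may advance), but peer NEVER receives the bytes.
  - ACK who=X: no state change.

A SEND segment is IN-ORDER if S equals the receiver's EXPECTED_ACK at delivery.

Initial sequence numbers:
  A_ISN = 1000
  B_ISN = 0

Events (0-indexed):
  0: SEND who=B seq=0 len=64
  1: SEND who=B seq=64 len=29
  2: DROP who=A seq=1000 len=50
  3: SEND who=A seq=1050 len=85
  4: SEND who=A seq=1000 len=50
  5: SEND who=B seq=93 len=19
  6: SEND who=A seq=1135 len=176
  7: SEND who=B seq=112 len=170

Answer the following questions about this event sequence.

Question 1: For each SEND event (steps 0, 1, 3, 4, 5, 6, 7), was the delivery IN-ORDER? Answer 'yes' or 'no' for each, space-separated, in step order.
Step 0: SEND seq=0 -> in-order
Step 1: SEND seq=64 -> in-order
Step 3: SEND seq=1050 -> out-of-order
Step 4: SEND seq=1000 -> in-order
Step 5: SEND seq=93 -> in-order
Step 6: SEND seq=1135 -> in-order
Step 7: SEND seq=112 -> in-order

Answer: yes yes no yes yes yes yes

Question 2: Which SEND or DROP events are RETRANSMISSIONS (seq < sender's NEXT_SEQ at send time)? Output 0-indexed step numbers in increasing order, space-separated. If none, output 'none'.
Answer: 4

Derivation:
Step 0: SEND seq=0 -> fresh
Step 1: SEND seq=64 -> fresh
Step 2: DROP seq=1000 -> fresh
Step 3: SEND seq=1050 -> fresh
Step 4: SEND seq=1000 -> retransmit
Step 5: SEND seq=93 -> fresh
Step 6: SEND seq=1135 -> fresh
Step 7: SEND seq=112 -> fresh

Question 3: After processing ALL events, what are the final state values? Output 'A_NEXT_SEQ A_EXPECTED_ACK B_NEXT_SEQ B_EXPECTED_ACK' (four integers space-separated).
Answer: 1311 282 282 1311

Derivation:
After event 0: A_seq=1000 A_ack=64 B_seq=64 B_ack=1000
After event 1: A_seq=1000 A_ack=93 B_seq=93 B_ack=1000
After event 2: A_seq=1050 A_ack=93 B_seq=93 B_ack=1000
After event 3: A_seq=1135 A_ack=93 B_seq=93 B_ack=1000
After event 4: A_seq=1135 A_ack=93 B_seq=93 B_ack=1135
After event 5: A_seq=1135 A_ack=112 B_seq=112 B_ack=1135
After event 6: A_seq=1311 A_ack=112 B_seq=112 B_ack=1311
After event 7: A_seq=1311 A_ack=282 B_seq=282 B_ack=1311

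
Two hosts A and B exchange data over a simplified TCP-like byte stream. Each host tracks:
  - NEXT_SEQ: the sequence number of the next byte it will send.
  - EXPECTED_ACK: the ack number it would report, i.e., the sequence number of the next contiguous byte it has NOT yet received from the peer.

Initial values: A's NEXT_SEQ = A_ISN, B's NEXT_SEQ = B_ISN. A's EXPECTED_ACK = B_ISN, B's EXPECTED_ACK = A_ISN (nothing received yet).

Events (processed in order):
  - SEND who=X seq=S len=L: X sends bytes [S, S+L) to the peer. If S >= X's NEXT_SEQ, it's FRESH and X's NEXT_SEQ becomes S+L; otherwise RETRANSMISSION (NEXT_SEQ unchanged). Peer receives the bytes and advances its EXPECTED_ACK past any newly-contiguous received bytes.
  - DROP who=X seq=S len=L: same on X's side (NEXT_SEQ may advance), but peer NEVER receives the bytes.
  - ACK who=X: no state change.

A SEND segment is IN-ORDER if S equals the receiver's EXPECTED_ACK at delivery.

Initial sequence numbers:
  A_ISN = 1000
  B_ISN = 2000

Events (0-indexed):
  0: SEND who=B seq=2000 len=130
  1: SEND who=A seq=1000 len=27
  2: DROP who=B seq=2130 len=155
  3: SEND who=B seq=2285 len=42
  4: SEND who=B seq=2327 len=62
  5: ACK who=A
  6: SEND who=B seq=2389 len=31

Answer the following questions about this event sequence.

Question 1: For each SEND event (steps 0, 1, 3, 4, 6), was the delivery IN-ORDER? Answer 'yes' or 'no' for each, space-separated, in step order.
Step 0: SEND seq=2000 -> in-order
Step 1: SEND seq=1000 -> in-order
Step 3: SEND seq=2285 -> out-of-order
Step 4: SEND seq=2327 -> out-of-order
Step 6: SEND seq=2389 -> out-of-order

Answer: yes yes no no no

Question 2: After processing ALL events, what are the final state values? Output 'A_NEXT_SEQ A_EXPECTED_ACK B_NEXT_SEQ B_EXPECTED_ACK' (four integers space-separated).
After event 0: A_seq=1000 A_ack=2130 B_seq=2130 B_ack=1000
After event 1: A_seq=1027 A_ack=2130 B_seq=2130 B_ack=1027
After event 2: A_seq=1027 A_ack=2130 B_seq=2285 B_ack=1027
After event 3: A_seq=1027 A_ack=2130 B_seq=2327 B_ack=1027
After event 4: A_seq=1027 A_ack=2130 B_seq=2389 B_ack=1027
After event 5: A_seq=1027 A_ack=2130 B_seq=2389 B_ack=1027
After event 6: A_seq=1027 A_ack=2130 B_seq=2420 B_ack=1027

Answer: 1027 2130 2420 1027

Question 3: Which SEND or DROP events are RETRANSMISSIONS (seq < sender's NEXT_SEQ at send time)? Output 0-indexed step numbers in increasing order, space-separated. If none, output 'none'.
Step 0: SEND seq=2000 -> fresh
Step 1: SEND seq=1000 -> fresh
Step 2: DROP seq=2130 -> fresh
Step 3: SEND seq=2285 -> fresh
Step 4: SEND seq=2327 -> fresh
Step 6: SEND seq=2389 -> fresh

Answer: none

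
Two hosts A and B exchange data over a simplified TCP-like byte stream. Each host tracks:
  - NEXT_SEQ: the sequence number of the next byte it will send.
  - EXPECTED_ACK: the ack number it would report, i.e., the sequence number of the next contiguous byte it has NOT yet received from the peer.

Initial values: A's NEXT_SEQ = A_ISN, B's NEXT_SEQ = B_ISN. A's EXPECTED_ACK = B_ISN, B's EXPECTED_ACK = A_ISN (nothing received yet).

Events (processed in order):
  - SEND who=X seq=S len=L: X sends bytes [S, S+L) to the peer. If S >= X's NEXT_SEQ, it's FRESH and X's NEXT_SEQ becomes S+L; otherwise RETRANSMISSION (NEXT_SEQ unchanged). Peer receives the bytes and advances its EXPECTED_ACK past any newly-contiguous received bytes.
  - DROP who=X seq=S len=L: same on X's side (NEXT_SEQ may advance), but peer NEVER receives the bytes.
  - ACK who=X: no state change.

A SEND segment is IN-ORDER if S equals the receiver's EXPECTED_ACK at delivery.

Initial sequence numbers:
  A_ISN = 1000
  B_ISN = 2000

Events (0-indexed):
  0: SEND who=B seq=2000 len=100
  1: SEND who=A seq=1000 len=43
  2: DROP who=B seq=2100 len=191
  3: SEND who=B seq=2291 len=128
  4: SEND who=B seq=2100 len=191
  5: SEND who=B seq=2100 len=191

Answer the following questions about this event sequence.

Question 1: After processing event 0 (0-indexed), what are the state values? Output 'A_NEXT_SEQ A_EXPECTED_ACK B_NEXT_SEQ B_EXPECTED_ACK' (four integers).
After event 0: A_seq=1000 A_ack=2100 B_seq=2100 B_ack=1000

1000 2100 2100 1000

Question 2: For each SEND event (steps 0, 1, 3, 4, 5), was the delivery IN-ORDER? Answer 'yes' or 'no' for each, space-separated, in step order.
Answer: yes yes no yes no

Derivation:
Step 0: SEND seq=2000 -> in-order
Step 1: SEND seq=1000 -> in-order
Step 3: SEND seq=2291 -> out-of-order
Step 4: SEND seq=2100 -> in-order
Step 5: SEND seq=2100 -> out-of-order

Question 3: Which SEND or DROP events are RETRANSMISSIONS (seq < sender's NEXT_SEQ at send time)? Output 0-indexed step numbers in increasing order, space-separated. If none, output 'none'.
Step 0: SEND seq=2000 -> fresh
Step 1: SEND seq=1000 -> fresh
Step 2: DROP seq=2100 -> fresh
Step 3: SEND seq=2291 -> fresh
Step 4: SEND seq=2100 -> retransmit
Step 5: SEND seq=2100 -> retransmit

Answer: 4 5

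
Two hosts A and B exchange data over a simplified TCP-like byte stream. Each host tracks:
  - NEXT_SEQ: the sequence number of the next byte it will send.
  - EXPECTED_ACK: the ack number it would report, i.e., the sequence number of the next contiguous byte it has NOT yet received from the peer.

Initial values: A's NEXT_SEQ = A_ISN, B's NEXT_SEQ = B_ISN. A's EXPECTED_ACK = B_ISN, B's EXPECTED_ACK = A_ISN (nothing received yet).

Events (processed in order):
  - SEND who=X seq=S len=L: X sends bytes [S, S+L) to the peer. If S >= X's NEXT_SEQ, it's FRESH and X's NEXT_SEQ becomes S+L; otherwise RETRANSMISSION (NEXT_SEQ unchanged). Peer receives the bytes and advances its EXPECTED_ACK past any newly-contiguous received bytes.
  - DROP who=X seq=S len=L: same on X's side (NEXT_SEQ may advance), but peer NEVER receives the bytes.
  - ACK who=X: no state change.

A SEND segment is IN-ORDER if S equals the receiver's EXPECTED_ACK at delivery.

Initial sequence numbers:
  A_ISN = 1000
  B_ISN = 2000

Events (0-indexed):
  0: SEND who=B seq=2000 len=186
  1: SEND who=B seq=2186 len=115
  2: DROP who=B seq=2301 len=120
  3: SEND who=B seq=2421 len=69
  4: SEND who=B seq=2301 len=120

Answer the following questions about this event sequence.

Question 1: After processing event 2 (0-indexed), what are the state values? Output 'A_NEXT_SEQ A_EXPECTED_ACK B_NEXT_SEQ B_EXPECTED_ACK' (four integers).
After event 0: A_seq=1000 A_ack=2186 B_seq=2186 B_ack=1000
After event 1: A_seq=1000 A_ack=2301 B_seq=2301 B_ack=1000
After event 2: A_seq=1000 A_ack=2301 B_seq=2421 B_ack=1000

1000 2301 2421 1000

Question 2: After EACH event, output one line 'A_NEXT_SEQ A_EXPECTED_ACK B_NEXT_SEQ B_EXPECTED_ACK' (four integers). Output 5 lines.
1000 2186 2186 1000
1000 2301 2301 1000
1000 2301 2421 1000
1000 2301 2490 1000
1000 2490 2490 1000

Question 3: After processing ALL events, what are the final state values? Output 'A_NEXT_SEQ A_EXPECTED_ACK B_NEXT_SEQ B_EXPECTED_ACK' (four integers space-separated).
After event 0: A_seq=1000 A_ack=2186 B_seq=2186 B_ack=1000
After event 1: A_seq=1000 A_ack=2301 B_seq=2301 B_ack=1000
After event 2: A_seq=1000 A_ack=2301 B_seq=2421 B_ack=1000
After event 3: A_seq=1000 A_ack=2301 B_seq=2490 B_ack=1000
After event 4: A_seq=1000 A_ack=2490 B_seq=2490 B_ack=1000

Answer: 1000 2490 2490 1000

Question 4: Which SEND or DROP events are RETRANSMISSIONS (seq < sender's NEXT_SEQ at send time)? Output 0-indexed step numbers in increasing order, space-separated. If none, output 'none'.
Step 0: SEND seq=2000 -> fresh
Step 1: SEND seq=2186 -> fresh
Step 2: DROP seq=2301 -> fresh
Step 3: SEND seq=2421 -> fresh
Step 4: SEND seq=2301 -> retransmit

Answer: 4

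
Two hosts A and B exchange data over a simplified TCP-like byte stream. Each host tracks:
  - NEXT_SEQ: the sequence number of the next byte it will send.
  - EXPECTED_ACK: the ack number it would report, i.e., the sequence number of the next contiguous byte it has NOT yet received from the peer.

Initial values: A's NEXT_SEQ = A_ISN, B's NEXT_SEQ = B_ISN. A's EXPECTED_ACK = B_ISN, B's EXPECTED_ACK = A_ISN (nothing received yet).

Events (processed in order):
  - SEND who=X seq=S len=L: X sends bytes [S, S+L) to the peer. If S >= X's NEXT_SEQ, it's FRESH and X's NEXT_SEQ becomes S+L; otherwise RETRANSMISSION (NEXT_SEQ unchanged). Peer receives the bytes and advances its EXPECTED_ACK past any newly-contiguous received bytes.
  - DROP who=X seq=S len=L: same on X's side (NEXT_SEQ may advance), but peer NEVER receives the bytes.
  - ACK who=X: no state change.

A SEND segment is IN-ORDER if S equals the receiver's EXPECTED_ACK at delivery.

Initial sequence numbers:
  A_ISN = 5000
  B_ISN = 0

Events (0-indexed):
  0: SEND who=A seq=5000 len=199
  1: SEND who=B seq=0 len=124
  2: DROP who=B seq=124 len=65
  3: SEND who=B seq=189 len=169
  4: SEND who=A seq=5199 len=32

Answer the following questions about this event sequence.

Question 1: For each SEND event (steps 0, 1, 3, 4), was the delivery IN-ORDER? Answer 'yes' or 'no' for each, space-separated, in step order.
Step 0: SEND seq=5000 -> in-order
Step 1: SEND seq=0 -> in-order
Step 3: SEND seq=189 -> out-of-order
Step 4: SEND seq=5199 -> in-order

Answer: yes yes no yes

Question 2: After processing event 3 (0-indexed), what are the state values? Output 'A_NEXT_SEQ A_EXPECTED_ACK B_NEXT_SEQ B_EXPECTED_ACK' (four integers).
After event 0: A_seq=5199 A_ack=0 B_seq=0 B_ack=5199
After event 1: A_seq=5199 A_ack=124 B_seq=124 B_ack=5199
After event 2: A_seq=5199 A_ack=124 B_seq=189 B_ack=5199
After event 3: A_seq=5199 A_ack=124 B_seq=358 B_ack=5199

5199 124 358 5199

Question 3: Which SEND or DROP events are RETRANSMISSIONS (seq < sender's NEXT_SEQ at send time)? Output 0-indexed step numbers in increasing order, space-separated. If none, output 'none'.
Step 0: SEND seq=5000 -> fresh
Step 1: SEND seq=0 -> fresh
Step 2: DROP seq=124 -> fresh
Step 3: SEND seq=189 -> fresh
Step 4: SEND seq=5199 -> fresh

Answer: none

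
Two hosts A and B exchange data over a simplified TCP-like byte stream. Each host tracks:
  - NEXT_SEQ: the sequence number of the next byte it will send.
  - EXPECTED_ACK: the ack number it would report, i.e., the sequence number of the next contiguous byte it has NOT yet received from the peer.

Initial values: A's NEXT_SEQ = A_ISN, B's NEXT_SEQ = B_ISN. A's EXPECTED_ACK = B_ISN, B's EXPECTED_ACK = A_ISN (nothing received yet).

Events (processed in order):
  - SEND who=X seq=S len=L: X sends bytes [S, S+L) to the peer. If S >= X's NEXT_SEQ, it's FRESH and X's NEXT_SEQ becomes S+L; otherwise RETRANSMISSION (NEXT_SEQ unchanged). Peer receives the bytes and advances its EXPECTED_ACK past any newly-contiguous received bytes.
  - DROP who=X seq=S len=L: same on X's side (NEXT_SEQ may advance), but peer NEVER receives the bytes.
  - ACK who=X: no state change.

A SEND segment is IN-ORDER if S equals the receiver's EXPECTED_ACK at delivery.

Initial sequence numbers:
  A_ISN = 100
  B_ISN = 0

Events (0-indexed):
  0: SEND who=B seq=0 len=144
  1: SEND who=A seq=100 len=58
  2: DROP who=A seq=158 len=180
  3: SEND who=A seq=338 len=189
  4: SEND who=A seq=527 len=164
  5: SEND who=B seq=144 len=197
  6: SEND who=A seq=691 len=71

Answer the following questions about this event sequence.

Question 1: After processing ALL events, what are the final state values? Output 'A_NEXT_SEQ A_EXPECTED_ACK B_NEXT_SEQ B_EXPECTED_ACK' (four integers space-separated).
After event 0: A_seq=100 A_ack=144 B_seq=144 B_ack=100
After event 1: A_seq=158 A_ack=144 B_seq=144 B_ack=158
After event 2: A_seq=338 A_ack=144 B_seq=144 B_ack=158
After event 3: A_seq=527 A_ack=144 B_seq=144 B_ack=158
After event 4: A_seq=691 A_ack=144 B_seq=144 B_ack=158
After event 5: A_seq=691 A_ack=341 B_seq=341 B_ack=158
After event 6: A_seq=762 A_ack=341 B_seq=341 B_ack=158

Answer: 762 341 341 158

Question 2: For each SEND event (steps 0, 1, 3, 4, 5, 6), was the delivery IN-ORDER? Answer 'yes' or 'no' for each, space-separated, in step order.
Answer: yes yes no no yes no

Derivation:
Step 0: SEND seq=0 -> in-order
Step 1: SEND seq=100 -> in-order
Step 3: SEND seq=338 -> out-of-order
Step 4: SEND seq=527 -> out-of-order
Step 5: SEND seq=144 -> in-order
Step 6: SEND seq=691 -> out-of-order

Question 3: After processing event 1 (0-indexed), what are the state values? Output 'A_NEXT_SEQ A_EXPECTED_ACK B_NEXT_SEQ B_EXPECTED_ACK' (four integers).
After event 0: A_seq=100 A_ack=144 B_seq=144 B_ack=100
After event 1: A_seq=158 A_ack=144 B_seq=144 B_ack=158

158 144 144 158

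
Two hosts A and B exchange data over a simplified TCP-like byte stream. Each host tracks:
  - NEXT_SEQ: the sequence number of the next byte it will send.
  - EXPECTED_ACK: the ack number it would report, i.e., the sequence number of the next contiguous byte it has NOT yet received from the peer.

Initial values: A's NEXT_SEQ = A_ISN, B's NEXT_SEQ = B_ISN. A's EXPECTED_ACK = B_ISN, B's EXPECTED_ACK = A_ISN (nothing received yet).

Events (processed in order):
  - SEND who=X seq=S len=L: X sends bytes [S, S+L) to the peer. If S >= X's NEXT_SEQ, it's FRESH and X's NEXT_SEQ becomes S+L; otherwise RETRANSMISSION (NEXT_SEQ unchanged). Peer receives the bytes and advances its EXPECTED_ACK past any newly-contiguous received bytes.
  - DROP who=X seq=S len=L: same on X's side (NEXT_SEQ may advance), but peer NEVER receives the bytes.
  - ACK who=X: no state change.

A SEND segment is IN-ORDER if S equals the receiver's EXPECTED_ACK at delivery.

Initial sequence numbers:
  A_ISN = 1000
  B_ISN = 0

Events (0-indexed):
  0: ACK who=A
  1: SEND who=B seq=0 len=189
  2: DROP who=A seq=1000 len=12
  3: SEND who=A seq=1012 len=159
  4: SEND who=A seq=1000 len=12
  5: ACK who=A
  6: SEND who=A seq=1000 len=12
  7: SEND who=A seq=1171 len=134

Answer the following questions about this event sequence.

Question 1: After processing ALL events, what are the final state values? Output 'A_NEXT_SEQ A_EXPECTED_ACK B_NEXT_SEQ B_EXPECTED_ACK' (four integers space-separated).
After event 0: A_seq=1000 A_ack=0 B_seq=0 B_ack=1000
After event 1: A_seq=1000 A_ack=189 B_seq=189 B_ack=1000
After event 2: A_seq=1012 A_ack=189 B_seq=189 B_ack=1000
After event 3: A_seq=1171 A_ack=189 B_seq=189 B_ack=1000
After event 4: A_seq=1171 A_ack=189 B_seq=189 B_ack=1171
After event 5: A_seq=1171 A_ack=189 B_seq=189 B_ack=1171
After event 6: A_seq=1171 A_ack=189 B_seq=189 B_ack=1171
After event 7: A_seq=1305 A_ack=189 B_seq=189 B_ack=1305

Answer: 1305 189 189 1305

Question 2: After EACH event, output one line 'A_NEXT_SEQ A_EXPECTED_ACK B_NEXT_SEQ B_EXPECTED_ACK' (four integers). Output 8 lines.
1000 0 0 1000
1000 189 189 1000
1012 189 189 1000
1171 189 189 1000
1171 189 189 1171
1171 189 189 1171
1171 189 189 1171
1305 189 189 1305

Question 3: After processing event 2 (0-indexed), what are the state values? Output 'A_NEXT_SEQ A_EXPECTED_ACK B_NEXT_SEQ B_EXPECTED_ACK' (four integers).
After event 0: A_seq=1000 A_ack=0 B_seq=0 B_ack=1000
After event 1: A_seq=1000 A_ack=189 B_seq=189 B_ack=1000
After event 2: A_seq=1012 A_ack=189 B_seq=189 B_ack=1000

1012 189 189 1000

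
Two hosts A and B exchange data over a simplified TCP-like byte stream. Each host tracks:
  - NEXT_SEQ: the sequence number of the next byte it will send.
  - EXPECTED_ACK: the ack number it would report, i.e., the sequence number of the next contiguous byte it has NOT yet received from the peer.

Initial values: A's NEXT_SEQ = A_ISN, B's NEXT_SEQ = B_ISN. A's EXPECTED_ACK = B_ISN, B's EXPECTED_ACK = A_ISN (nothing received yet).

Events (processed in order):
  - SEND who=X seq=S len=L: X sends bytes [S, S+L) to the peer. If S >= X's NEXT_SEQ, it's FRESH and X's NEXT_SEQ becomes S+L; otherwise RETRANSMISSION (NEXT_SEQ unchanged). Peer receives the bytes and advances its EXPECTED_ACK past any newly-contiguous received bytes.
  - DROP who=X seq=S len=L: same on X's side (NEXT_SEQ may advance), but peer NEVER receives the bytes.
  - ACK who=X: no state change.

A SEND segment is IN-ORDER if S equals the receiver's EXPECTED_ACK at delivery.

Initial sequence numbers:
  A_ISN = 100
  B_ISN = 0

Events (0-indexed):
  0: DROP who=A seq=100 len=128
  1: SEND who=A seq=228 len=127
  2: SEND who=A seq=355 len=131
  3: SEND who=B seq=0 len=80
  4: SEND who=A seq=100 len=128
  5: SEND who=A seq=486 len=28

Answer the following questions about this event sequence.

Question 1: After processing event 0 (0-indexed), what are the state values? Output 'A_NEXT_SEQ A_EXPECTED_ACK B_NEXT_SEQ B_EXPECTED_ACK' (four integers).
After event 0: A_seq=228 A_ack=0 B_seq=0 B_ack=100

228 0 0 100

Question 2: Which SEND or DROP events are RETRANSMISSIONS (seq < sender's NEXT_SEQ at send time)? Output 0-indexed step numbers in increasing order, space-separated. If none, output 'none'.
Answer: 4

Derivation:
Step 0: DROP seq=100 -> fresh
Step 1: SEND seq=228 -> fresh
Step 2: SEND seq=355 -> fresh
Step 3: SEND seq=0 -> fresh
Step 4: SEND seq=100 -> retransmit
Step 5: SEND seq=486 -> fresh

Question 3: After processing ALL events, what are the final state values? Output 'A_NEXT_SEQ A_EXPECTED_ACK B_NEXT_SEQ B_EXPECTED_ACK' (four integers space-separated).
After event 0: A_seq=228 A_ack=0 B_seq=0 B_ack=100
After event 1: A_seq=355 A_ack=0 B_seq=0 B_ack=100
After event 2: A_seq=486 A_ack=0 B_seq=0 B_ack=100
After event 3: A_seq=486 A_ack=80 B_seq=80 B_ack=100
After event 4: A_seq=486 A_ack=80 B_seq=80 B_ack=486
After event 5: A_seq=514 A_ack=80 B_seq=80 B_ack=514

Answer: 514 80 80 514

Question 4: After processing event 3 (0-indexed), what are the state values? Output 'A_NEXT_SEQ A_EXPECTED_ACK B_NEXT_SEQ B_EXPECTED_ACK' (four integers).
After event 0: A_seq=228 A_ack=0 B_seq=0 B_ack=100
After event 1: A_seq=355 A_ack=0 B_seq=0 B_ack=100
After event 2: A_seq=486 A_ack=0 B_seq=0 B_ack=100
After event 3: A_seq=486 A_ack=80 B_seq=80 B_ack=100

486 80 80 100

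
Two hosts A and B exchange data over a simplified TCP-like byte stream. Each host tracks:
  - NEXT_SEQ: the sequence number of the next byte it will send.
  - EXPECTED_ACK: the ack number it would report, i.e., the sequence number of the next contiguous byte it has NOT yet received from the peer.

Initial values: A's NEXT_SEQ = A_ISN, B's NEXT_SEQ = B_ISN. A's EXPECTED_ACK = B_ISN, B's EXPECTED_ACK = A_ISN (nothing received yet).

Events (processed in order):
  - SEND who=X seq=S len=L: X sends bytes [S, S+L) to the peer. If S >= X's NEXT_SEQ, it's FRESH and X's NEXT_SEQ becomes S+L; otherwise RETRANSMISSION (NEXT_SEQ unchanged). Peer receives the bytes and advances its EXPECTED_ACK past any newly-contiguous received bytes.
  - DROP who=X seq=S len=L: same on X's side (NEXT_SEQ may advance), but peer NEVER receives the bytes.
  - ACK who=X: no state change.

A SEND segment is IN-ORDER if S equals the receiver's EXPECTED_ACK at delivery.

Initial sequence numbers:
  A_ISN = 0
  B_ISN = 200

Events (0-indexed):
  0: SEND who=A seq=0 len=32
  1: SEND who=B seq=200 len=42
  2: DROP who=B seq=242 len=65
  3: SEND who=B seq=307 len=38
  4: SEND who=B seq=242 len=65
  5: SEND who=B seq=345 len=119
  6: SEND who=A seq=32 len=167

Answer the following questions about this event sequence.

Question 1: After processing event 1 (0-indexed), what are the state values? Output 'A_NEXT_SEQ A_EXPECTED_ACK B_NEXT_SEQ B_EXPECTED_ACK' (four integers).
After event 0: A_seq=32 A_ack=200 B_seq=200 B_ack=32
After event 1: A_seq=32 A_ack=242 B_seq=242 B_ack=32

32 242 242 32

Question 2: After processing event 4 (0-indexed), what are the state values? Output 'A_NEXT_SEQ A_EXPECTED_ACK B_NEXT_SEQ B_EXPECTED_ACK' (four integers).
After event 0: A_seq=32 A_ack=200 B_seq=200 B_ack=32
After event 1: A_seq=32 A_ack=242 B_seq=242 B_ack=32
After event 2: A_seq=32 A_ack=242 B_seq=307 B_ack=32
After event 3: A_seq=32 A_ack=242 B_seq=345 B_ack=32
After event 4: A_seq=32 A_ack=345 B_seq=345 B_ack=32

32 345 345 32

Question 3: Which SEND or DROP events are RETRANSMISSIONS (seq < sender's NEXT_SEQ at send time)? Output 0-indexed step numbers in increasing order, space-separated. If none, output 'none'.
Step 0: SEND seq=0 -> fresh
Step 1: SEND seq=200 -> fresh
Step 2: DROP seq=242 -> fresh
Step 3: SEND seq=307 -> fresh
Step 4: SEND seq=242 -> retransmit
Step 5: SEND seq=345 -> fresh
Step 6: SEND seq=32 -> fresh

Answer: 4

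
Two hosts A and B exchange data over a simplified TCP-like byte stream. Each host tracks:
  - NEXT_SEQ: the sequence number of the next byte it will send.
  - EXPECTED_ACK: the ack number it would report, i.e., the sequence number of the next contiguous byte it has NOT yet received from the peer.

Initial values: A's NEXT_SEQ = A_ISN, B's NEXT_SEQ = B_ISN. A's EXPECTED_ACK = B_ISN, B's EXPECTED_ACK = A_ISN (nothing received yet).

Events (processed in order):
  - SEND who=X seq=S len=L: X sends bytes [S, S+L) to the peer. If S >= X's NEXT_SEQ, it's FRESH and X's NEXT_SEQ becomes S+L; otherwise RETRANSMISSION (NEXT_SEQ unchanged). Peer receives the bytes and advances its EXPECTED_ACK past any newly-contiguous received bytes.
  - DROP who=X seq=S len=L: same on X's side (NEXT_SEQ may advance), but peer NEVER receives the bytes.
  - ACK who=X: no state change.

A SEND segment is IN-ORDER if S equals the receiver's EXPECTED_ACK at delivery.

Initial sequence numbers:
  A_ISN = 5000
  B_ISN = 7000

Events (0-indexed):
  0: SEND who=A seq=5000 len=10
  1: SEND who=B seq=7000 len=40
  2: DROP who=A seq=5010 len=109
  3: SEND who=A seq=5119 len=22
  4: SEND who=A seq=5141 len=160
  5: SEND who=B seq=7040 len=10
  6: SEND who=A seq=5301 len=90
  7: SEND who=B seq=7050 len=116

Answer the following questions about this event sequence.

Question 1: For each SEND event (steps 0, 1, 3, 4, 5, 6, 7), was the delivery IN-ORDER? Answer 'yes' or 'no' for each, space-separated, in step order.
Step 0: SEND seq=5000 -> in-order
Step 1: SEND seq=7000 -> in-order
Step 3: SEND seq=5119 -> out-of-order
Step 4: SEND seq=5141 -> out-of-order
Step 5: SEND seq=7040 -> in-order
Step 6: SEND seq=5301 -> out-of-order
Step 7: SEND seq=7050 -> in-order

Answer: yes yes no no yes no yes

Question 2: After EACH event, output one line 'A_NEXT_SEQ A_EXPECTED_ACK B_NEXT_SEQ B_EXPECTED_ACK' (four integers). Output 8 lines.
5010 7000 7000 5010
5010 7040 7040 5010
5119 7040 7040 5010
5141 7040 7040 5010
5301 7040 7040 5010
5301 7050 7050 5010
5391 7050 7050 5010
5391 7166 7166 5010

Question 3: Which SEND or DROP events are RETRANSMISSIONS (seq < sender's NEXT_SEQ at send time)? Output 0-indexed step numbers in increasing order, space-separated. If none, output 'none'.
Answer: none

Derivation:
Step 0: SEND seq=5000 -> fresh
Step 1: SEND seq=7000 -> fresh
Step 2: DROP seq=5010 -> fresh
Step 3: SEND seq=5119 -> fresh
Step 4: SEND seq=5141 -> fresh
Step 5: SEND seq=7040 -> fresh
Step 6: SEND seq=5301 -> fresh
Step 7: SEND seq=7050 -> fresh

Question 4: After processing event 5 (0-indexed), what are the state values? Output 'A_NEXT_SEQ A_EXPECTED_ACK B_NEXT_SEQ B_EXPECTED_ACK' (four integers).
After event 0: A_seq=5010 A_ack=7000 B_seq=7000 B_ack=5010
After event 1: A_seq=5010 A_ack=7040 B_seq=7040 B_ack=5010
After event 2: A_seq=5119 A_ack=7040 B_seq=7040 B_ack=5010
After event 3: A_seq=5141 A_ack=7040 B_seq=7040 B_ack=5010
After event 4: A_seq=5301 A_ack=7040 B_seq=7040 B_ack=5010
After event 5: A_seq=5301 A_ack=7050 B_seq=7050 B_ack=5010

5301 7050 7050 5010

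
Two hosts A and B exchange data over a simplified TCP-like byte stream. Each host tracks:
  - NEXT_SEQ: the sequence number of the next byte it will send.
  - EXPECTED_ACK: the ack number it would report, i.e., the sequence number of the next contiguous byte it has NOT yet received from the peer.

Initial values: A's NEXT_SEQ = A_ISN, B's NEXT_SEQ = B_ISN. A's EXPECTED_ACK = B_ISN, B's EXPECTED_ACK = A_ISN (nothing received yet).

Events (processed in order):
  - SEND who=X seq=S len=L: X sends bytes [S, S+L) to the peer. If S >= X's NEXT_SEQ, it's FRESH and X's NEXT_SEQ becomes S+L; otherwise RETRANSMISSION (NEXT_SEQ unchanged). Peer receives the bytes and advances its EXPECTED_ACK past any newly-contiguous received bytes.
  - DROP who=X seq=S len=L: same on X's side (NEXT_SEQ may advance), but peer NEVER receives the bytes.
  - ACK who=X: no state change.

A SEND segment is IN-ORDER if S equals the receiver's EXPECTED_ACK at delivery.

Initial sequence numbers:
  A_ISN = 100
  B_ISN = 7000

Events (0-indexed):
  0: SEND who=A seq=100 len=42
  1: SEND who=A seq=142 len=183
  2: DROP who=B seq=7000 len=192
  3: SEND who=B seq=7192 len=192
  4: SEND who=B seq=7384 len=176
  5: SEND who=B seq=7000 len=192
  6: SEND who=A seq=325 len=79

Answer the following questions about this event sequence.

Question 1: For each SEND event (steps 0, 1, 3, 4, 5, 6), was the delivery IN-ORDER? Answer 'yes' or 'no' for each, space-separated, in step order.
Step 0: SEND seq=100 -> in-order
Step 1: SEND seq=142 -> in-order
Step 3: SEND seq=7192 -> out-of-order
Step 4: SEND seq=7384 -> out-of-order
Step 5: SEND seq=7000 -> in-order
Step 6: SEND seq=325 -> in-order

Answer: yes yes no no yes yes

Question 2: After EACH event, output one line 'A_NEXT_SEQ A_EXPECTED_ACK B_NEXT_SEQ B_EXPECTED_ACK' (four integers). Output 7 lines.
142 7000 7000 142
325 7000 7000 325
325 7000 7192 325
325 7000 7384 325
325 7000 7560 325
325 7560 7560 325
404 7560 7560 404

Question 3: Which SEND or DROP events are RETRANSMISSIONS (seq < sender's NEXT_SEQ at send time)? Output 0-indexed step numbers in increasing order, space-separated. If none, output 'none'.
Answer: 5

Derivation:
Step 0: SEND seq=100 -> fresh
Step 1: SEND seq=142 -> fresh
Step 2: DROP seq=7000 -> fresh
Step 3: SEND seq=7192 -> fresh
Step 4: SEND seq=7384 -> fresh
Step 5: SEND seq=7000 -> retransmit
Step 6: SEND seq=325 -> fresh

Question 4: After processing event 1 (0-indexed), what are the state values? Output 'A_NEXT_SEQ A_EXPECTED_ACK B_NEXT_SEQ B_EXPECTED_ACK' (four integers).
After event 0: A_seq=142 A_ack=7000 B_seq=7000 B_ack=142
After event 1: A_seq=325 A_ack=7000 B_seq=7000 B_ack=325

325 7000 7000 325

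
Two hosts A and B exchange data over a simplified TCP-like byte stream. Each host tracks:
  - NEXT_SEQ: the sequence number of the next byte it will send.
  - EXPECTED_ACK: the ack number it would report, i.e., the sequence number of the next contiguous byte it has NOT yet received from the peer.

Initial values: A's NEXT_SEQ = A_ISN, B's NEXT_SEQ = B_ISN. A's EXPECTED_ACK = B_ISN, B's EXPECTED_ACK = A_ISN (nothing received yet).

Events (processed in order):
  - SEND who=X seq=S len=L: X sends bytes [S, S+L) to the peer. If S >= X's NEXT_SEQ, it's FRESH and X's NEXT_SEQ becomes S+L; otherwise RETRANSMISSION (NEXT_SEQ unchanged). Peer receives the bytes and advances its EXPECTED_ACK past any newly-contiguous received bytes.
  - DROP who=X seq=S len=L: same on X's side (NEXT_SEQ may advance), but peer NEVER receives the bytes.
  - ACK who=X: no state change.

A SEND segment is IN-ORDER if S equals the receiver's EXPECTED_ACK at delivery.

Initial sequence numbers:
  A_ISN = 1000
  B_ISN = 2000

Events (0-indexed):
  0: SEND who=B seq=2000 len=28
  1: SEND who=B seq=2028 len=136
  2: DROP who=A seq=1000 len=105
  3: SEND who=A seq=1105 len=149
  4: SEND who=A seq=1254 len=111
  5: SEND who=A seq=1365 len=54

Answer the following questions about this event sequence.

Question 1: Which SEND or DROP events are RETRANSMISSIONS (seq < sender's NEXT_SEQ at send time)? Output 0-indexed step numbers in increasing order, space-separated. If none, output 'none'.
Answer: none

Derivation:
Step 0: SEND seq=2000 -> fresh
Step 1: SEND seq=2028 -> fresh
Step 2: DROP seq=1000 -> fresh
Step 3: SEND seq=1105 -> fresh
Step 4: SEND seq=1254 -> fresh
Step 5: SEND seq=1365 -> fresh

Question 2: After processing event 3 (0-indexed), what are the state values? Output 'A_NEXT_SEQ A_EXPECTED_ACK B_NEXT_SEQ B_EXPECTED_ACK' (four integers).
After event 0: A_seq=1000 A_ack=2028 B_seq=2028 B_ack=1000
After event 1: A_seq=1000 A_ack=2164 B_seq=2164 B_ack=1000
After event 2: A_seq=1105 A_ack=2164 B_seq=2164 B_ack=1000
After event 3: A_seq=1254 A_ack=2164 B_seq=2164 B_ack=1000

1254 2164 2164 1000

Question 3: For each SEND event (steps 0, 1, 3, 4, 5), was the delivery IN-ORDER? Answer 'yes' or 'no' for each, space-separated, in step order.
Step 0: SEND seq=2000 -> in-order
Step 1: SEND seq=2028 -> in-order
Step 3: SEND seq=1105 -> out-of-order
Step 4: SEND seq=1254 -> out-of-order
Step 5: SEND seq=1365 -> out-of-order

Answer: yes yes no no no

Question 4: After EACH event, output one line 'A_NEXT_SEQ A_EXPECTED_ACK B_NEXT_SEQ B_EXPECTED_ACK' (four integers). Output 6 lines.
1000 2028 2028 1000
1000 2164 2164 1000
1105 2164 2164 1000
1254 2164 2164 1000
1365 2164 2164 1000
1419 2164 2164 1000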